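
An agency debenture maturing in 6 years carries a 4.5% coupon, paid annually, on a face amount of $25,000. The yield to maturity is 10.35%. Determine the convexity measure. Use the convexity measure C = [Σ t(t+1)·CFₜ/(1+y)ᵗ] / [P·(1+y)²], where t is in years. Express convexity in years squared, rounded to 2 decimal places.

29.04

With y = 0.1035:
  t   CF        PV=CF/(1+0.1035)^t    t·PV        t(t+1)·PV
  1     1,125.00     1,019.4835     1,019.4835       2,038.9669
  2     1,125.00       923.8636     1,847.7272       5,543.1815
  3     1,125.00       837.2121     2,511.6364      10,046.5455
  4     1,125.00       758.6879     3,034.7517      15,173.7585
  5     1,125.00       687.5287     3,437.6435      20,625.8611
  6    26,125.00    14,468.4589    86,810.7532     607,675.2727
  Σ                 18,695.2347    98,661.9955     661,103.5862
P = 18,695.2347.
Convexity = Σ t(t+1)·PV / [P·(1+y)²] = 661,103.5862 / (18,695.2347 × 1.217712) = 29.03982.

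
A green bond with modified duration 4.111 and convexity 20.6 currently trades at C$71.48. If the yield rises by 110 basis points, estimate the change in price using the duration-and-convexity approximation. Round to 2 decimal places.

Duration effect: -D_mod·Δy = -4.111 × (+0.011) = -0.045221
Convexity effect: ½·C·(Δy)² = 0.5 × 20.6 × (0.011)² = +0.0012463
ΔP/P ≈ -0.045221 + 0.0012463 = -0.0439747
ΔP ≈ 71.48 × (-0.0439747) = -3.143311556.

-C$3.14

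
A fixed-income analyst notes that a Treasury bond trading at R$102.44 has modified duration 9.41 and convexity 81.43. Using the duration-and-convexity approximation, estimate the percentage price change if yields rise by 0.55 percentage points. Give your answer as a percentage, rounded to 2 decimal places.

-5.05%

Duration effect: -D_mod·Δy = -9.41 × (+0.0055) = -0.051755
Convexity effect: ½·C·(Δy)² = 0.5 × 81.43 × (0.0055)² = +0.00123162875
ΔP/P ≈ -0.051755 + 0.00123162875 = -0.05052337125
= -5.052337125%.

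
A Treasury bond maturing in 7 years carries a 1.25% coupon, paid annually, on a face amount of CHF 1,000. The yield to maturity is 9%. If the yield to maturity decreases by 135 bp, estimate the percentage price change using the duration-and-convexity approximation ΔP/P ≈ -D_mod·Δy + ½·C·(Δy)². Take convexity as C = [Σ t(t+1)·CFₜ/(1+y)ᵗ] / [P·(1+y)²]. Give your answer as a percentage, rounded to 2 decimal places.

+8.64%

With y = 0.09:
  t   CF        PV=CF/(1+0.09)^t    t·PV        t(t+1)·PV
  1        12.50        11.4679        11.4679          22.9358
  2        12.50        10.5210        21.0420          63.1260
  3        12.50         9.6523        28.9569         115.8275
  4        12.50         8.8553        35.4213         177.1063
  5        12.50         8.1241        40.6207         243.7243
  6        12.50         7.4533        44.7200         313.0403
  7     1,012.50       553.8722     3,877.1052      31,016.8417
  Σ                    609.9462     4,059.3340      31,952.6019
P = 609.9462; D_Mac = 6.65523 yrs; D_mod = 6.10572 yrs; C = 44.09220.
Duration effect: -6.10572 × (-0.0135) = +0.082427
Convexity effect: 0.5 × 44.09220 × (-0.0135)² = +0.0040179
ΔP/P ≈ +0.082427 + 0.0040179 = +0.086445 = +8.6445%.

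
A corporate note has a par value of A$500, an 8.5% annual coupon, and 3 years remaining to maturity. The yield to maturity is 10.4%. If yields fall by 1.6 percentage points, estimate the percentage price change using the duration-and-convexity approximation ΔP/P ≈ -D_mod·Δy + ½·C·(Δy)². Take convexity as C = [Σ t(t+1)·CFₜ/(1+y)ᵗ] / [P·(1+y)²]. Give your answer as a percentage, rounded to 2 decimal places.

+4.12%

With y = 0.104:
  t   CF        PV=CF/(1+0.104)^t    t·PV        t(t+1)·PV
  1        42.50        38.4964        38.4964          76.9928
  2        42.50        34.8699        69.7398         209.2194
  3       542.50       403.1740     1,209.5220       4,838.0881
  Σ                    476.5403     1,317.7582       5,124.3002
P = 476.5403; D_Mac = 2.76526 yrs; D_mod = 2.50477 yrs; C = 8.82260.
Duration effect: -2.50477 × (-0.016) = +0.040076
Convexity effect: 0.5 × 8.82260 × (-0.016)² = +0.0011293
ΔP/P ≈ +0.040076 + 0.0011293 = +0.041206 = +4.1206%.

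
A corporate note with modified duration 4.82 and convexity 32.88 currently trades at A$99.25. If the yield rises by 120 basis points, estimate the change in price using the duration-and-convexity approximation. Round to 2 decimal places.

-A$5.51

Duration effect: -D_mod·Δy = -4.82 × (+0.012) = -0.057840
Convexity effect: ½·C·(Δy)² = 0.5 × 32.88 × (0.012)² = +0.00236736
ΔP/P ≈ -0.057840 + 0.00236736 = -0.05547264
ΔP ≈ 99.25 × (-0.05547264) = -5.50565952.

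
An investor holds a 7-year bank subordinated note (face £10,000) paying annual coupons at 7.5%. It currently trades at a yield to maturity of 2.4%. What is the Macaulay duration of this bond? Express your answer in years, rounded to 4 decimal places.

Periodic yield y = 0.024. Discount each cash flow and weight by its year:
  t   CF        PV=CF/(1+0.024)^t    t·PV
  1       750.00       732.4219       732.4219
  2       750.00       715.2557     1,430.5115
  3       750.00       698.4919     2,095.4758
  4       750.00       682.1210     2,728.4841
  5       750.00       666.1338     3,330.6691
  6       750.00       650.5213     3,903.1278
  7    10,750.00     9,105.6042    63,739.2293
  Σ                 13,250.5499    77,959.9194
Price P = Σ PV = 13,250.5499.
Macaulay duration = Σ(t·PV) / P = 77,959.9194 / 13,250.5499 = 5.88352 years.

5.8835 years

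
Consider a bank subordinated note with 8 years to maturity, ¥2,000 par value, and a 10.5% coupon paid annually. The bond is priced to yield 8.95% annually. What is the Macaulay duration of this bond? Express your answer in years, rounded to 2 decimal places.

5.88 years

Periodic yield y = 0.0895. Discount each cash flow and weight by its year:
  t   CF        PV=CF/(1+0.0895)^t    t·PV
  1       210.00       192.7490       192.7490
  2       210.00       176.9151       353.8301
  3       210.00       162.3819       487.1457
  4       210.00       149.0426       596.1703
  5       210.00       136.7991       683.9953
  6       210.00       125.5613       753.3679
  7       210.00       115.2467       806.7272
  8     2,210.00     1,113.2031     8,905.6246
  Σ                  2,171.8987    12,779.6101
Price P = Σ PV = 2,171.8987.
Macaulay duration = Σ(t·PV) / P = 12,779.6101 / 2,171.8987 = 5.88407 years.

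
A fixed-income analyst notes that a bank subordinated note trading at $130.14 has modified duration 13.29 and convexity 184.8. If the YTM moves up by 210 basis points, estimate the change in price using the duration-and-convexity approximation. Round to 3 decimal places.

Duration effect: -D_mod·Δy = -13.29 × (+0.021) = -0.279090
Convexity effect: ½·C·(Δy)² = 0.5 × 184.8 × (0.021)² = +0.0407484
ΔP/P ≈ -0.279090 + 0.0407484 = -0.2383416
ΔP ≈ 130.14 × (-0.2383416) = -31.017775824.

-$31.018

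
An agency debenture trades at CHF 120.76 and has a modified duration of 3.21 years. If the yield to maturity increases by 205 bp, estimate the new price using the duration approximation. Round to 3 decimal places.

CHF 112.813

Duration approximation: ΔP/P ≈ -D_mod · Δy = -3.21 × (+0.0205) = -0.065805.
New price ≈ 120.76 × (1 - 0.065805) = 112.8133882.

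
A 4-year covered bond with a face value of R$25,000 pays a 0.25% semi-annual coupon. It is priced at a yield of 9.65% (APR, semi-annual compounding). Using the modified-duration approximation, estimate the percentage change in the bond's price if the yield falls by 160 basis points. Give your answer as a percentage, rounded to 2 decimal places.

+6.07%

Periodic yield y = 0.04825. Modified duration first:
  t   CF        PV=CF/(1+0.04825)^t    t·PV
  1        31.25        29.8116        29.8116
  2        31.25        28.4394        56.8788
  3        31.25        27.1304        81.3911
  4        31.25        25.8816       103.5263
  5        31.25        24.6903       123.4513
  6        31.25        23.5538       141.3227
  7        31.25        22.4696       157.2874
  8    25,031.25    17,169.7341   137,357.8727
  Σ                 17,351.7107   138,051.5418
P = 17,351.7107; D_Mac = 7.95608 half-year periods = 3.97804 yrs; D_mod = 3.97804/(1+0.04825) = 3.79493 yrs.
ΔP/P ≈ -D_mod · Δy = -3.79493 × (-0.016) = +0.060719 = +6.0719%.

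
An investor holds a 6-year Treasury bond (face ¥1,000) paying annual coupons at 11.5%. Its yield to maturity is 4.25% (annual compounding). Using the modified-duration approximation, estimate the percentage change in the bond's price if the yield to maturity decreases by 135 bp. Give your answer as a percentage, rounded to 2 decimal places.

+6.30%

Periodic yield y = 0.0425. Modified duration first:
  t   CF        PV=CF/(1+0.0425)^t    t·PV
  1       115.00       110.3118       110.3118
  2       115.00       105.8146       211.6293
  3       115.00       101.5008       304.5025
  4       115.00        97.3629       389.4517
  5       115.00        93.3937       466.9684
  6     1,115.00       868.5973     5,211.5839
  Σ                  1,376.9811     6,694.4476
P = 1,376.9811; D_Mac = 4.86168 yrs; D_mod = 4.86168/(1+0.0425) = 4.66349 yrs.
ΔP/P ≈ -D_mod · Δy = -4.66349 × (-0.0135) = +0.062957 = +6.2957%.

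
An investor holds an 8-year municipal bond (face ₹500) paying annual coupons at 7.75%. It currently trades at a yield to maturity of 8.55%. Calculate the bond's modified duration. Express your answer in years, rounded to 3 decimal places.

5.717 years

Periodic yield y = 0.0855. First find Macaulay duration:
  t   CF        PV=CF/(1+0.0855)^t    t·PV
  1        38.75        35.6978        35.6978
  2        38.75        32.8861        65.7722
  3        38.75        30.2958        90.8874
  4        38.75        27.9095       111.6381
  5        38.75        25.7112       128.5561
  6        38.75        23.6861       142.1163
  7        38.75        21.8204       152.7429
  8       538.75       279.4787     2,235.8293
  Σ                    477.4856     2,963.2400
P = 477.4856; Macaulay duration = 2,963.2400 / 477.4856 = 6.20593 years.
Modified duration = D_Mac / (1 + y) = 6.20593 / 1.0855 = 5.71711 years.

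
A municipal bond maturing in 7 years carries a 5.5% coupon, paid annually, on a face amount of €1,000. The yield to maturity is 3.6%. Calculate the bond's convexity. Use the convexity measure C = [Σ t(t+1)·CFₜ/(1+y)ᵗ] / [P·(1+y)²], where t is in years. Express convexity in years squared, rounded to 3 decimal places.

42.869

With y = 0.036:
  t   CF        PV=CF/(1+0.036)^t    t·PV        t(t+1)·PV
  1        55.00        53.0888        53.0888         106.1776
  2        55.00        51.2440       102.4880         307.4641
  3        55.00        49.4633       148.3900         593.5601
  4        55.00        47.7445       190.9781         954.8907
  5        55.00        46.0855       230.4273       1,382.5638
  6        55.00        44.4840       266.9042       1,868.3294
  7     1,055.00       823.6338     5,765.4367      46,123.4940
  Σ                  1,115.7440     6,757.7132      51,336.4796
P = 1,115.7440.
Convexity = Σ t(t+1)·PV / [P·(1+y)²] = 51,336.4796 / (1,115.7440 × 1.073296) = 42.86887.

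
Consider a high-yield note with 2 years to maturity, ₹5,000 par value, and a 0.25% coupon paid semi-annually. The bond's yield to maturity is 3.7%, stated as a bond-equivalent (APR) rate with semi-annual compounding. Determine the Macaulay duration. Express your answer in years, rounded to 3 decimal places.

1.996 years

Periodic yield y = 0.0185. Discount each cash flow and weight by its period:
  t   CF        PV=CF/(1+0.0185)^t    t·PV
  1         6.25         6.1365         6.1365
  2         6.25         6.0250        12.0500
  3         6.25         5.9156        17.7467
  4     5,006.25     4,652.3074    18,609.2295
  Σ                  4,670.3844    18,645.1627
Price P = Σ PV = 4,670.3844.
Macaulay duration = Σ(t·PV) / P = 18,645.1627 / 4,670.3844 = 3.99221 half-year periods.
In years: 3.99221 / 2 = 1.99611 years.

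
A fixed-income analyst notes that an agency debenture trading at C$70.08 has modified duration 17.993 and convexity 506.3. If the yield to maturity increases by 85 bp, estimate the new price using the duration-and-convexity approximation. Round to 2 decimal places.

Duration effect: -D_mod·Δy = -17.993 × (+0.0085) = -0.1529405
Convexity effect: ½·C·(Δy)² = 0.5 × 506.3 × (0.0085)² = +0.0182900875
ΔP/P ≈ -0.1529405 + 0.0182900875 = -0.1346504125
New price ≈ 70.08 × (1 - 0.1346504125) = 60.643699092.

C$60.64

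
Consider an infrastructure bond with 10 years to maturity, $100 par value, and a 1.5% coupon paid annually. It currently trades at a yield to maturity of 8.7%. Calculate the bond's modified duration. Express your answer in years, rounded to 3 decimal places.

8.325 years

Periodic yield y = 0.087. First find Macaulay duration:
  t   CF        PV=CF/(1+0.087)^t    t·PV
  1         1.50         1.3799         1.3799
  2         1.50         1.2695         2.5390
  3         1.50         1.1679         3.5037
  4         1.50         1.0744         4.2977
  5         1.50         0.9884         4.9421
  6         1.50         0.9093         5.4559
  7         1.50         0.8365         5.8557
  8         1.50         0.7696         6.1567
  9         1.50         0.7080         6.3719
  10      101.50        44.0728       440.7280
  Σ                     53.1764       481.2305
P = 53.1764; Macaulay duration = 481.2305 / 53.1764 = 9.04970 years.
Modified duration = D_Mac / (1 + y) = 9.04970 / 1.087 = 8.32539 years.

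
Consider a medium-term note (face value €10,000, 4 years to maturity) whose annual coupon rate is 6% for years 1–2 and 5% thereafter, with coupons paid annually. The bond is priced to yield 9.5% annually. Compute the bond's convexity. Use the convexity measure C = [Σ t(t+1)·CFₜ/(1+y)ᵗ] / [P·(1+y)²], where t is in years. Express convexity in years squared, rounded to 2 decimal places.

14.78

With y = 0.095:
  t   CF        PV=CF/(1+0.095)^t    t·PV        t(t+1)·PV
  1       600.00       547.9452       547.9452       1,095.8904
  2       600.00       500.4066     1,000.8132       3,002.4395
  3       500.00       380.8269     1,142.4808       4,569.9231
  4    10,500.00     7,303.5301    29,214.1203     146,070.6016
  Σ                  8,732.7088    31,905.3595     154,738.8546
P = 8,732.7088.
Convexity = Σ t(t+1)·PV / [P·(1+y)²] = 154,738.8546 / (8,732.7088 × 1.199025) = 14.77822.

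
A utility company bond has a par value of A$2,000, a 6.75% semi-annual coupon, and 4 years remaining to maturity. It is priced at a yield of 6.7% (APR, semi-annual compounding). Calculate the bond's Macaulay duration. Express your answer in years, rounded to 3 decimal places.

3.572 years

Periodic yield y = 0.0335. Discount each cash flow and weight by its period:
  t   CF        PV=CF/(1+0.0335)^t    t·PV
  1        67.50        65.3120        65.3120
  2        67.50        63.1950       126.3900
  3        67.50        61.1466       183.4398
  4        67.50        59.1646       236.6584
  5        67.50        57.2468       286.2341
  6        67.50        55.3912       332.3473
  7        67.50        53.5958       375.1703
  8     2,067.50     1,588.4066    12,707.2524
  Σ                  2,003.4586    14,312.8044
Price P = Σ PV = 2,003.4586.
Macaulay duration = Σ(t·PV) / P = 14,312.8044 / 2,003.4586 = 7.14405 half-year periods.
In years: 7.14405 / 2 = 3.57202 years.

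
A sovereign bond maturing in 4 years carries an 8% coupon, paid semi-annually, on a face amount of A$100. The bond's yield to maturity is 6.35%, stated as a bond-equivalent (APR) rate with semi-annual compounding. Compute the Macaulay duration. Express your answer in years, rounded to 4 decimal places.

3.5171 years

Periodic yield y = 0.03175. Discount each cash flow and weight by its period:
  t   CF        PV=CF/(1+0.03175)^t    t·PV
  1         4.00         3.8769         3.8769
  2         4.00         3.7576         7.5152
  3         4.00         3.6420        10.9259
  4         4.00         3.5299        14.1196
  5         4.00         3.4213        17.1064
  6         4.00         3.3160        19.8959
  7         4.00         3.2139        22.4976
  8       104.00        80.9911       647.9291
  Σ                    105.7487       743.8667
Price P = Σ PV = 105.7487.
Macaulay duration = Σ(t·PV) / P = 743.8667 / 105.7487 = 7.03428 half-year periods.
In years: 7.03428 / 2 = 3.51714 years.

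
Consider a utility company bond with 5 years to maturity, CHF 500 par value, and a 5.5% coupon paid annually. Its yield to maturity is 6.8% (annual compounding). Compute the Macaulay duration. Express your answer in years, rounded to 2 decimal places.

4.49 years

Periodic yield y = 0.068. Discount each cash flow and weight by its year:
  t   CF        PV=CF/(1+0.068)^t    t·PV
  1        27.50        25.7491        25.7491
  2        27.50        24.1096        48.2192
  3        27.50        22.5745        67.7236
  4        27.50        21.1372        84.5488
  5       527.50       379.6350     1,898.1748
  Σ                    473.2054     2,124.4156
Price P = Σ PV = 473.2054.
Macaulay duration = Σ(t·PV) / P = 2,124.4156 / 473.2054 = 4.48942 years.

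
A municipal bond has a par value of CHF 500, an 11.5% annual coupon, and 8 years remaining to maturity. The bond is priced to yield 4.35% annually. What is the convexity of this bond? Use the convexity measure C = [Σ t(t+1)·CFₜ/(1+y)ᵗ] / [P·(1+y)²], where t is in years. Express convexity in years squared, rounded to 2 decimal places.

45.11

With y = 0.0435:
  t   CF        PV=CF/(1+0.0435)^t    t·PV        t(t+1)·PV
  1        57.50        55.1030        55.1030         110.2060
  2        57.50        52.8060       105.6119         316.8358
  3        57.50        50.6047       151.8140         607.2559
  4        57.50        48.4951       193.9805         969.9024
  5        57.50        46.4735       232.3676       1,394.2056
  6        57.50        44.5362       267.2172       1,870.5203
  7        57.50        42.6796       298.7574       2,390.0594
  8       557.50       396.5567     3,172.4533      28,552.0793
  Σ                    737.2548     4,477.3049      36,211.0646
P = 737.2548.
Convexity = Σ t(t+1)·PV / [P·(1+y)²] = 36,211.0646 / (737.2548 × 1.088892) = 45.10647.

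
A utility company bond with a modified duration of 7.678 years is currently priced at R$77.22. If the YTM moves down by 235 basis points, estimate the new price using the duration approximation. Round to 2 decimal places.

Duration approximation: ΔP/P ≈ -D_mod · Δy = -7.678 × (-0.0235) = +0.180433.
New price ≈ 77.22 × (1 + 0.180433) = 91.15303626.

R$91.15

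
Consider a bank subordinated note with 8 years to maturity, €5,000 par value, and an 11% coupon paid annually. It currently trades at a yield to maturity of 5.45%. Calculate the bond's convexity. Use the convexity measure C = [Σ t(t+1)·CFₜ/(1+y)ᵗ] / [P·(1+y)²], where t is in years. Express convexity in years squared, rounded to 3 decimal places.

43.972

With y = 0.0545:
  t   CF        PV=CF/(1+0.0545)^t    t·PV        t(t+1)·PV
  1       550.00       521.5742       521.5742       1,043.1484
  2       550.00       494.6175       989.2351       2,967.7053
  3       550.00       469.0541     1,407.1623       5,628.6492
  4       550.00       444.8119     1,779.2474       8,896.2371
  5       550.00       421.8225     2,109.1126      12,654.6758
  6       550.00       400.0214     2,400.1282      16,800.8972
  7       550.00       379.3470     2,655.4287      21,243.4294
  8     5,550.00     3,630.1144    29,040.9151     261,368.2361
  Σ                  6,761.3629    40,902.8036     330,602.9786
P = 6,761.3629.
Convexity = Σ t(t+1)·PV / [P·(1+y)²] = 330,602.9786 / (6,761.3629 × 1.111970) = 43.97232.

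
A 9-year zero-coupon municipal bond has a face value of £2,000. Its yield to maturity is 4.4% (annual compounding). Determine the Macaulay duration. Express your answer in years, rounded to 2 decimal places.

A zero-coupon bond has a single cash flow at maturity, so its Macaulay duration equals its maturity: 9 years.

9.00 years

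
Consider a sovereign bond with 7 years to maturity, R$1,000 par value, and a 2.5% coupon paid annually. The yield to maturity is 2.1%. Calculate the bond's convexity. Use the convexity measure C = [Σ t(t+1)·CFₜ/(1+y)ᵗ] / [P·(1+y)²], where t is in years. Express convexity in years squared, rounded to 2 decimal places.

With y = 0.021:
  t   CF        PV=CF/(1+0.021)^t    t·PV        t(t+1)·PV
  1        25.00        24.4858        24.4858          48.9716
  2        25.00        23.9822        47.9643         143.8930
  3        25.00        23.4889        70.4667         281.8669
  4        25.00        23.0058        92.0231         460.1157
  5        25.00        22.5326       112.6630         675.9780
  6        25.00        22.0691       132.4149         926.9042
  7     1,025.00       886.2243     6,203.5703      49,628.5627
  Σ                  1,025.7887     6,683.5882      52,166.2921
P = 1,025.7887.
Convexity = Σ t(t+1)·PV / [P·(1+y)²] = 52,166.2921 / (1,025.7887 × 1.042441) = 48.78435.

48.78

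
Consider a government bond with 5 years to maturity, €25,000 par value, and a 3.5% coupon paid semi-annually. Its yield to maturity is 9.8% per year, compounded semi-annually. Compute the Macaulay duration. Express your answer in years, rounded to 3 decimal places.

4.560 years

Periodic yield y = 0.049. Discount each cash flow and weight by its period:
  t   CF        PV=CF/(1+0.049)^t    t·PV
  1       437.50       417.0639       417.0639
  2       437.50       397.5823       795.1647
  3       437.50       379.0108     1,137.0324
  4       437.50       361.3068     1,445.2271
  5       437.50       344.4297     1,722.1486
  6       437.50       328.3410     1,970.0461
  7       437.50       313.0038     2,191.0268
  8       437.50       298.3831     2,387.0644
  9       437.50       284.4452     2,560.0071
  10   25,437.50    15,765.9282   157,659.2821
  Σ                 18,889.4948   172,284.0631
Price P = Σ PV = 18,889.4948.
Macaulay duration = Σ(t·PV) / P = 172,284.0631 / 18,889.4948 = 9.12063 half-year periods.
In years: 9.12063 / 2 = 4.56031 years.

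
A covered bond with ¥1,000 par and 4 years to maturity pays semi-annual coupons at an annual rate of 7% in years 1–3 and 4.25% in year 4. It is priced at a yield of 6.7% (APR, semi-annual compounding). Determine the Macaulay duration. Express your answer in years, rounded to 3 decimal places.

3.556 years

Periodic yield y = 0.0335. Discount each cash flow and weight by its period:
  t   CF        PV=CF/(1+0.0335)^t    t·PV
  1        35.00        33.8655        33.8655
  2        35.00        32.7678        65.5356
  3        35.00        31.7056        95.1169
  4        35.00        30.6779       122.7117
  5        35.00        29.6835       148.4177
  6        35.00        28.7214       172.3282
  7        21.25        16.8727       118.1092
  8     1,021.25       784.5999     6,276.7988
  Σ                    988.8944     7,032.8836
Price P = Σ PV = 988.8944.
Macaulay duration = Σ(t·PV) / P = 7,032.8836 / 988.8944 = 7.11187 half-year periods.
In years: 7.11187 / 2 = 3.55593 years.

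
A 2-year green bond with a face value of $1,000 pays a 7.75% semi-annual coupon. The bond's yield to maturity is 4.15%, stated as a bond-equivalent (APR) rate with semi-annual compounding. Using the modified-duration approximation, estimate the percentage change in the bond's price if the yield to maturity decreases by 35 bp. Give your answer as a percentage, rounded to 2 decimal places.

+0.65%

Periodic yield y = 0.02075. Modified duration first:
  t   CF        PV=CF/(1+0.02075)^t    t·PV
  1        38.75        37.9623        37.9623
  2        38.75        37.1906        74.3812
  3        38.75        36.4346       109.3037
  4     1,038.75       956.8271     3,827.3085
  Σ                  1,068.4146     4,048.9557
P = 1,068.4146; D_Mac = 3.78969 half-year periods = 1.89484 yrs; D_mod = 1.89484/(1+0.02075) = 1.85632 yrs.
ΔP/P ≈ -D_mod · Δy = -1.85632 × (-0.0035) = +0.006497 = +0.6497%.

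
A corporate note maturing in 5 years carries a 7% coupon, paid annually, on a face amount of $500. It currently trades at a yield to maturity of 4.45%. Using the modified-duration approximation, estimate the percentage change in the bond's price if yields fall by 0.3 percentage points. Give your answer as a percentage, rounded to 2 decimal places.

+1.27%

Periodic yield y = 0.0445. Modified duration first:
  t   CF        PV=CF/(1+0.0445)^t    t·PV
  1        35.00        33.5089        33.5089
  2        35.00        32.0812        64.1625
  3        35.00        30.7144        92.1433
  4        35.00        29.4059       117.6235
  5       535.00       430.3398     2,151.6992
  Σ                    556.0503     2,459.1375
P = 556.0503; D_Mac = 4.42251 yrs; D_mod = 4.42251/(1+0.0445) = 4.23409 yrs.
ΔP/P ≈ -D_mod · Δy = -4.23409 × (-0.003) = +0.012702 = +1.2702%.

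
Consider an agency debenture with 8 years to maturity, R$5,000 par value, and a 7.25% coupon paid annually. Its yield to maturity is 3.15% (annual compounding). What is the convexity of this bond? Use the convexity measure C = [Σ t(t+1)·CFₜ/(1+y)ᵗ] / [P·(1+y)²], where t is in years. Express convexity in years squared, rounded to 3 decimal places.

With y = 0.0315:
  t   CF        PV=CF/(1+0.0315)^t    t·PV        t(t+1)·PV
  1       362.50       351.4300       351.4300         702.8599
  2       362.50       340.6980       681.3959       2,044.1878
  3       362.50       330.2937       990.8812       3,963.5246
  4       362.50       320.2072     1,280.8288       6,404.1438
  5       362.50       310.4287     1,552.1434       9,312.8606
  6       362.50       300.9488     1,805.6928      12,639.8496
  7       362.50       291.7584     2,042.3089      16,338.4710
  8     5,362.50     4,184.2097    33,473.6780     301,263.1017
  Σ                  6,429.9745    42,178.3589     352,668.9992
P = 6,429.9745.
Convexity = Σ t(t+1)·PV / [P·(1+y)²] = 352,668.9992 / (6,429.9745 × 1.063992) = 51.54892.

51.549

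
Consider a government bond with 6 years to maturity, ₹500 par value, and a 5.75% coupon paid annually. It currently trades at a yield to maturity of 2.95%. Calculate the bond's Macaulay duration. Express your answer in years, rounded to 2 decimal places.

5.30 years

Periodic yield y = 0.0295. Discount each cash flow and weight by its year:
  t   CF        PV=CF/(1+0.0295)^t    t·PV
  1        28.75        27.9262        27.9262
  2        28.75        27.1260        54.2519
  3        28.75        26.3487        79.0460
  4        28.75        25.5937       102.3747
  5        28.75        24.8603       124.3014
  6       528.75       444.1118     2,664.6706
  Σ                    575.9665     3,052.5708
Price P = Σ PV = 575.9665.
Macaulay duration = Σ(t·PV) / P = 3,052.5708 / 575.9665 = 5.29991 years.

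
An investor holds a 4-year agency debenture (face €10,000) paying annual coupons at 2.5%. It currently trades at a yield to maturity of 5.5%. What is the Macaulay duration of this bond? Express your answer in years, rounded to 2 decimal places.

Periodic yield y = 0.055. Discount each cash flow and weight by its year:
  t   CF        PV=CF/(1+0.055)^t    t·PV
  1       250.00       236.9668       236.9668
  2       250.00       224.6131       449.2262
  3       250.00       212.9034       638.7102
  4    10,250.00     8,273.9716    33,095.8865
  Σ                  8,948.4550    34,420.7898
Price P = Σ PV = 8,948.4550.
Macaulay duration = Σ(t·PV) / P = 34,420.7898 / 8,948.4550 = 3.84656 years.

3.85 years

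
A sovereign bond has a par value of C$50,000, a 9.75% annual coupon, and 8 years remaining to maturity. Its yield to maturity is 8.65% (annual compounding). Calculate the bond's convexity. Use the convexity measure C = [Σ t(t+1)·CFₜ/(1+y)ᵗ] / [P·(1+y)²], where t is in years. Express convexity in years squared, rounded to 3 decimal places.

40.815

With y = 0.0865:
  t   CF        PV=CF/(1+0.0865)^t    t·PV        t(t+1)·PV
  1     4,875.00     4,486.8845     4,486.8845       8,973.7690
  2     4,875.00     4,129.6682     8,259.3364      24,778.0092
  3     4,875.00     3,800.8911    11,402.6733      45,610.6933
  4     4,875.00     3,498.2891    13,993.1564      69,965.7821
  5     4,875.00     3,219.7783    16,098.8914      96,593.3485
  6     4,875.00     2,963.4407    17,780.6440     124,464.5079
  7     4,875.00     2,727.5110    19,092.5768     152,740.6141
  8    54,875.00    28,257.6921   226,061.5364   2,034,553.8280
  Σ                 53,084.1549   317,175.6992   2,557,680.5521
P = 53,084.1549.
Convexity = Σ t(t+1)·PV / [P·(1+y)²] = 2,557,680.5521 / (53,084.1549 × 1.180482) = 40.81520.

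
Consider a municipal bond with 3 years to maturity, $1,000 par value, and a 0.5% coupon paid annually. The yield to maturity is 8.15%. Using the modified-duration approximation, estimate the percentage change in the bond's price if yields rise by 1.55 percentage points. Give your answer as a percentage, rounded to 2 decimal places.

Periodic yield y = 0.0815. Modified duration first:
  t   CF        PV=CF/(1+0.0815)^t    t·PV
  1         5.00         4.6232         4.6232
  2         5.00         4.2748         8.5496
  3     1,005.00       794.4864     2,383.4593
  Σ                    803.3845     2,396.6322
P = 803.3845; D_Mac = 2.98317 yrs; D_mod = 2.98317/(1+0.0815) = 2.75836 yrs.
ΔP/P ≈ -D_mod · Δy = -2.75836 × (+0.0155) = -0.042755 = -4.2755%.

-4.28%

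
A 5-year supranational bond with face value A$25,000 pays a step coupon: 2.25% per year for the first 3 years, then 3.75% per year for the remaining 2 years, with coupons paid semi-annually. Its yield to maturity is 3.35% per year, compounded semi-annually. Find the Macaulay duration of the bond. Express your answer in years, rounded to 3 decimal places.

Periodic yield y = 0.01675. Discount each cash flow and weight by its period:
  t   CF        PV=CF/(1+0.01675)^t    t·PV
  1       281.25       276.6167       276.6167
  2       281.25       272.0597       544.1193
  3       281.25       267.5777       802.7332
  4       281.25       263.1697     1,052.6786
  5       281.25       258.8342     1,294.1709
  6       281.25       254.5701     1,527.4208
  7       468.75       417.2939     2,921.0571
  8       468.75       410.4194     3,283.3548
  9       468.75       403.6581     3,632.9227
  10   25,468.75    21,570.7785   215,707.7852
  Σ                 24,394.9779   231,042.8594
Price P = Σ PV = 24,394.9779.
Macaulay duration = Σ(t·PV) / P = 231,042.8594 / 24,394.9779 = 9.47092 half-year periods.
In years: 9.47092 / 2 = 4.73546 years.

4.735 years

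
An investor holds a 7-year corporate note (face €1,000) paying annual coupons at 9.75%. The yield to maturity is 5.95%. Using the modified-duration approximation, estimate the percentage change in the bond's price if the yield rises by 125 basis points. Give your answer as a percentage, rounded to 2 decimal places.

Periodic yield y = 0.0595. Modified duration first:
  t   CF        PV=CF/(1+0.0595)^t    t·PV
  1        97.50        92.0245        92.0245
  2        97.50        86.8566       173.7131
  3        97.50        81.9788       245.9365
  4        97.50        77.3750       309.5001
  5        97.50        73.0297       365.1487
  6        97.50        68.9285       413.5710
  7     1,097.50       732.3148     5,126.2035
  Σ                  1,212.5080     6,726.0975
P = 1,212.5080; D_Mac = 5.54726 yrs; D_mod = 5.54726/(1+0.0595) = 5.23573 yrs.
ΔP/P ≈ -D_mod · Δy = -5.23573 × (+0.0125) = -0.065447 = -6.5447%.

-6.54%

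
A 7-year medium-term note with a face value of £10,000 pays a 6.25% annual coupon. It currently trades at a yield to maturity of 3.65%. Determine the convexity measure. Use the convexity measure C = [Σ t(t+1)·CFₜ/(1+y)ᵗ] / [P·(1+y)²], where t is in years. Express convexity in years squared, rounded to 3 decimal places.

With y = 0.0365:
  t   CF        PV=CF/(1+0.0365)^t    t·PV        t(t+1)·PV
  1       625.00       602.9908       602.9908       1,205.9817
  2       625.00       581.7567     1,163.5134       3,490.5403
  3       625.00       561.2703     1,683.8110       6,735.2442
  4       625.00       541.5054     2,166.0216      10,830.1080
  5       625.00       522.4365     2,612.1823      15,673.0941
  6       625.00       504.0390     3,024.2343      21,169.6398
  7    10,625.00     8,266.9211    57,868.4478     462,947.5827
  Σ                 11,580.9199    69,121.2013     522,052.1907
P = 11,580.9199.
Convexity = Σ t(t+1)·PV / [P·(1+y)²] = 522,052.1907 / (11,580.9199 × 1.074332) = 41.95969.

41.960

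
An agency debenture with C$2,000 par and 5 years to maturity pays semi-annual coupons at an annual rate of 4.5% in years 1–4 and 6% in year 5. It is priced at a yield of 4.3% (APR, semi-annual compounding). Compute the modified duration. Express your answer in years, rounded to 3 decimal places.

Periodic yield y = 0.0215. First find Macaulay duration:
  t   CF        PV=CF/(1+0.0215)^t    t·PV
  1        45.00        44.0529        44.0529
  2        45.00        43.1257        86.2513
  3        45.00        42.2180       126.6539
  4        45.00        41.3294       165.3176
  5        45.00        40.4595       202.2976
  6        45.00        39.6079       237.6477
  7        45.00        38.7743       271.4201
  8        45.00        37.9582       303.6656
  9        60.00        49.5457       445.9112
  10    2,060.00     1,665.2656    16,652.6560
  Σ                  2,042.3371    18,535.8738
P = 2,042.3371; Macaulay duration = 18,535.8738 / 2,042.3371 = 9.07581 half-year periods = 4.53791 years.
Modified duration = D_Mac / (1 + y) = 4.53791 / 1.0215 = 4.44240 years.

4.442 years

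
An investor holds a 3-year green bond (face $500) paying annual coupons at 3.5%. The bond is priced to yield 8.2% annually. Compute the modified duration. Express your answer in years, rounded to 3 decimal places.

Periodic yield y = 0.082. First find Macaulay duration:
  t   CF        PV=CF/(1+0.082)^t    t·PV
  1        17.50        16.1738        16.1738
  2        17.50        14.9480        29.8960
  3       517.50       408.5343     1,225.6030
  Σ                    439.6561     1,271.6728
P = 439.6561; Macaulay duration = 1,271.6728 / 439.6561 = 2.89243 years.
Modified duration = D_Mac / (1 + y) = 2.89243 / 1.082 = 2.67322 years.

2.673 years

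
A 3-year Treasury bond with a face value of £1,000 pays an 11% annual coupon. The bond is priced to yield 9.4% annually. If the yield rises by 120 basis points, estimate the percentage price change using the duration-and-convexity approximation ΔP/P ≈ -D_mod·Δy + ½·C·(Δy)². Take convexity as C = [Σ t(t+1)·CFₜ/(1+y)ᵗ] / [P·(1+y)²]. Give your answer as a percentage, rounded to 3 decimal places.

With y = 0.094:
  t   CF        PV=CF/(1+0.094)^t    t·PV        t(t+1)·PV
  1       110.00       100.5484       100.5484         201.0969
  2       110.00        91.9090       183.8180         551.4540
  3     1,110.00       847.7563     2,543.2688      10,173.0753
  Σ                  1,040.2137     2,827.6353      10,925.6262
P = 1,040.2137; D_Mac = 2.71832 yrs; D_mod = 2.48475 yrs; C = 8.77585.
Duration effect: -2.48475 × (+0.012) = -0.029817
Convexity effect: 0.5 × 8.77585 × (0.012)² = +0.0006319
ΔP/P ≈ -0.029817 + 0.0006319 = -0.029185 = -2.9185%.

-2.919%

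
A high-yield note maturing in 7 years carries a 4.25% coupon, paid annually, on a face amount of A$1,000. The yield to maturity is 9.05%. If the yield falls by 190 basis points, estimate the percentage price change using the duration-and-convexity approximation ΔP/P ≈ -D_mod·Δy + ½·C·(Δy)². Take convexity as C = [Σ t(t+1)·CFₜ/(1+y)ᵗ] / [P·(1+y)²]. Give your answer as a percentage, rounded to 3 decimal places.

With y = 0.0905:
  t   CF        PV=CF/(1+0.0905)^t    t·PV        t(t+1)·PV
  1        42.50        38.9729        38.9729          77.9459
  2        42.50        35.7386        71.4772         214.4316
  3        42.50        32.7727        98.3180         393.2721
  4        42.50        30.0529       120.2116         601.0578
  5        42.50        27.5588       137.7941         826.7645
  6        42.50        25.2717       151.6304       1,061.4125
  7     1,042.50       568.4554     3,979.1876      31,833.5008
  Σ                    758.8230     4,597.5918      35,008.3853
P = 758.8230; D_Mac = 6.05885 yrs; D_mod = 5.55603 yrs; C = 38.79540.
Duration effect: -5.55603 × (-0.019) = +0.105564
Convexity effect: 0.5 × 38.79540 × (-0.019)² = +0.0070026
ΔP/P ≈ +0.105564 + 0.0070026 = +0.112567 = +11.2567%.

+11.257%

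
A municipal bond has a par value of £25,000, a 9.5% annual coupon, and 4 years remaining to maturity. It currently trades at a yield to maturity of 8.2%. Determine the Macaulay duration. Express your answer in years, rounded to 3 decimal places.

Periodic yield y = 0.082. Discount each cash flow and weight by its year:
  t   CF        PV=CF/(1+0.082)^t    t·PV
  1     2,375.00     2,195.0092     2,195.0092
  2     2,375.00     2,028.6592     4,057.3184
  3     2,375.00     1,874.9161     5,624.7482
  4    27,375.00    19,973.0820    79,892.3280
  Σ                 26,071.6665    91,769.4038
Price P = Σ PV = 26,071.6665.
Macaulay duration = Σ(t·PV) / P = 91,769.4038 / 26,071.6665 = 3.51989 years.

3.520 years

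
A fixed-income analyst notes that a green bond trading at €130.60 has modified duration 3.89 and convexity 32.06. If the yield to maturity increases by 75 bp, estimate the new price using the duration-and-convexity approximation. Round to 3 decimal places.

€126.908

Duration effect: -D_mod·Δy = -3.89 × (+0.0075) = -0.029175
Convexity effect: ½·C·(Δy)² = 0.5 × 32.06 × (0.0075)² = +0.0009016875
ΔP/P ≈ -0.029175 + 0.0009016875 = -0.0282733125
New price ≈ 130.60 × (1 - 0.0282733125) = 126.9075053875.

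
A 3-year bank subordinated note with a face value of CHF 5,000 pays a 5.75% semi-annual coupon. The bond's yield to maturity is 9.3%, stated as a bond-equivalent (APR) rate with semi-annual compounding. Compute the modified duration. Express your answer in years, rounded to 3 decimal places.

2.662 years

Periodic yield y = 0.0465. First find Macaulay duration:
  t   CF        PV=CF/(1+0.0465)^t    t·PV
  1       143.75       137.3626       137.3626
  2       143.75       131.2591       262.5182
  3       143.75       125.4267       376.2802
  4       143.75       119.8536       479.4142
  5       143.75       114.5280       572.6400
  6     5,143.75     3,916.0160    23,496.0959
  Σ                  4,544.4460    25,324.3112
P = 4,544.4460; Macaulay duration = 25,324.3112 / 4,544.4460 = 5.57258 half-year periods = 2.78629 years.
Modified duration = D_Mac / (1 + y) = 2.78629 / 1.0465 = 2.66249 years.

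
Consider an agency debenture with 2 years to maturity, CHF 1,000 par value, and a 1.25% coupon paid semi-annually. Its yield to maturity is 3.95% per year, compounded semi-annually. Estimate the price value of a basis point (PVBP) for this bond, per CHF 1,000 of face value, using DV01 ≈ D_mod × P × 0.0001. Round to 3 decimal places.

Periodic yield y = 0.01975.
  t   CF        PV=CF/(1+0.01975)^t    t·PV
  1         6.25         6.1290         6.1290
  2         6.25         6.0103        12.0205
  3         6.25         5.8938        17.6815
  4     1,006.25       930.5314     3,722.1256
  Σ                    948.5645     3,757.9566
P = 948.5645; D_Mac = 3.96173 half-year periods = 1.98087 yrs; D_mod = 1.94250 yrs.
DV01 ≈ 1.94250 × 948.5645 × 0.0001 = 0.184259.

CHF 0.184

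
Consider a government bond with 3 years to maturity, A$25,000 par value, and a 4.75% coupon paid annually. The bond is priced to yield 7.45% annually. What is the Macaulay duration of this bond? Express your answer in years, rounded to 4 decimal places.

Periodic yield y = 0.0745. Discount each cash flow and weight by its year:
  t   CF        PV=CF/(1+0.0745)^t    t·PV
  1     1,187.50     1,105.1652     1,105.1652
  2     1,187.50     1,028.5390     2,057.0781
  3    26,187.50    21,109.3461    63,328.0384
  Σ                 23,243.0503    66,490.2816
Price P = Σ PV = 23,243.0503.
Macaulay duration = Σ(t·PV) / P = 66,490.2816 / 23,243.0503 = 2.86065 years.

2.8607 years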